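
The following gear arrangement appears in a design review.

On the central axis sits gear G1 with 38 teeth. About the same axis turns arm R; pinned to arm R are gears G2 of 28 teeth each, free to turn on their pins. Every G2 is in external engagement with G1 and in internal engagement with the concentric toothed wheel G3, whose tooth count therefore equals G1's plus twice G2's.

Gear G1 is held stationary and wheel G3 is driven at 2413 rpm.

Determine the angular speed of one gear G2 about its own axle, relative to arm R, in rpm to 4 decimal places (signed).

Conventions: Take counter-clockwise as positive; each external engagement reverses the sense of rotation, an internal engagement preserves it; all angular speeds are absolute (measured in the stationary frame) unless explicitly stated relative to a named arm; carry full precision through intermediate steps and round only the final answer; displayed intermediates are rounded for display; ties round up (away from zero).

recognized (axles ride arm R): planetary set, 38/28/94 teeth
normalise by the input: solve with ω_ring = 1, then scale by 2413 rpm
ring teeth: 38 + 2·28 = 94
38(ω_sun−ω_arm) = −94(ω_ring−ω_arm),  ω_sun = 0, ω_ring = 1
38(0−ω_arm) = −94(1−ω_arm)  ⇒  132·ω_arm = 94  ⇒  ω_arm = 47/66
sun–planet mesh: 38·(0−47/66) = −28·(ω_p−ω_arm)  ⇒  ω_p−ω_arm = 893/924
scale: ω_p−ω_arm = 893/924 × 2413 rpm = +2332.0444 rpm

+2332.0444 rpm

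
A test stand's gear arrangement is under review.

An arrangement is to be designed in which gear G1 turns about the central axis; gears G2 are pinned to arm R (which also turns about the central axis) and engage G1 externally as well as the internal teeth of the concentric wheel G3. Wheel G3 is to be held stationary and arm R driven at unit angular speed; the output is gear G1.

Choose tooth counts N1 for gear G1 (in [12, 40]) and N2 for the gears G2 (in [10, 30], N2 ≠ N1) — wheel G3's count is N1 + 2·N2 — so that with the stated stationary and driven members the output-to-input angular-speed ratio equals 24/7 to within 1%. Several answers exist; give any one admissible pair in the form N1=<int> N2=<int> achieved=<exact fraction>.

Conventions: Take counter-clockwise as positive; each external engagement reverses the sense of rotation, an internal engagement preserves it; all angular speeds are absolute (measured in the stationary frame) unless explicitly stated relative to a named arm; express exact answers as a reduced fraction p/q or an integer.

class = planetary set [ratio 24/7 wanted; Willis about the carrier]
Willis with ω_ring = 0: ω_sun/ω_arm = (N1+N3)/N1; set equal to 24/7  ⇒  N3/N1 = 24/7 − 1 = 17/7
N3 = N1 + 2·N2  ⇒  N2/N1 = (N3/N1 − 1)/2 = (17/7 − 1)/2 = 5/7
smallest multiple with N1 ≥ 12 and N2 ≥ 10: k = 2  ⇒  N1 = 2·7 = 14, N2 = 2·5 = 10 (N1 ≤ 40, N2 ≤ 30, N2 ≠ N1 ✓), N3 = 14 + 2·10 = 34
check: (N1+N3)/N1 with N1 = 14, N3 = 34 gives 24/7; |achieved − target| = 0 ≤ 6/175 ✓

N1=14 N2=10 achieved=24/7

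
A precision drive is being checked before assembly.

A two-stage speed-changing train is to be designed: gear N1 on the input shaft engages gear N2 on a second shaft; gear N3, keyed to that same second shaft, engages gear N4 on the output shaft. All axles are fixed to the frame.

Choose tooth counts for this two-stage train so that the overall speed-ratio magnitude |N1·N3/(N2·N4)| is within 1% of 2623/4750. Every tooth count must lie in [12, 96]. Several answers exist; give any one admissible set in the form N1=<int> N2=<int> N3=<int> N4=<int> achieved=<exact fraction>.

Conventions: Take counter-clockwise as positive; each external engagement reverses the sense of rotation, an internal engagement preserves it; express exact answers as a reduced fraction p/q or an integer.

N1=43 N2=50 N3=61 N4=95 achieved=2623/4750

2-stage fixed-axis compound train for ratio 2623/4750
target = 2623/4750 in lowest terms: an exact hit needs N1·N3 = k·2623 and N2·N4 = k·4750 for one integer k, every count in [12, 96]; additionally prefer no 1:1 stage (N1 ≠ N2, N3 ≠ N4)
k = 1: N1·N3 = 2623 = 43·61, N2·N4 = 4750 = 50·95
achieved = 43·61/(50·95) = 2623/4750; |achieved − target| = 0 ≤ 2623/475000 ✓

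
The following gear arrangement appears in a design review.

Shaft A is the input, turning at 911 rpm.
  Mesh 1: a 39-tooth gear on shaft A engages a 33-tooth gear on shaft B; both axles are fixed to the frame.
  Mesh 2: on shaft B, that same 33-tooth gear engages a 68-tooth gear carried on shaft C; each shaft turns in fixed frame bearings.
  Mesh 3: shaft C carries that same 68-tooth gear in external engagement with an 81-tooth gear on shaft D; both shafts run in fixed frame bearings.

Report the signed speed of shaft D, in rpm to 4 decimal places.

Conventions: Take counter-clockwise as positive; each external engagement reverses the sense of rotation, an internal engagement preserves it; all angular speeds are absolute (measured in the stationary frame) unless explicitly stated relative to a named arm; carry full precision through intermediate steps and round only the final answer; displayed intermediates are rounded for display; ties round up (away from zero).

-438.6296 rpm

3-mesh fixed-axis compound train (all bearings frame-fixed)
mesh 1 [39T→33T]: ω = 911.0000×39/33 = 1076.6364 rpm, sense flips to −
mesh 2 [33T→68T]: ω = 1076.6364×33/68 = 522.4853 rpm, sense flips to +
mesh 3 [68T→81T]: ω = 522.4853×68/81 = 438.6296 rpm, sense flips to −
signed output speed = -438.6296 rpm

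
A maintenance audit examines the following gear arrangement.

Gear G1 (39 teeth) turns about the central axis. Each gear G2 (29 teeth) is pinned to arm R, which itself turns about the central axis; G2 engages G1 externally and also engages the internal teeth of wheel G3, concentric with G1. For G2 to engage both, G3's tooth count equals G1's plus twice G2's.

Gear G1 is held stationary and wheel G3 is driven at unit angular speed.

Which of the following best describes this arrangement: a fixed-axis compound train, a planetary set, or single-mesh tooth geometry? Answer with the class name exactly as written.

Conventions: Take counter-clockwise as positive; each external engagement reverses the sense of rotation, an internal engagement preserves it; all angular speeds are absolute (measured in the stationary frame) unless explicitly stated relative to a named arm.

planetary set

topology: planetary set — G1 39T / G2 29T / G3 97T, arm = carrier (Willis)
classification: planetary set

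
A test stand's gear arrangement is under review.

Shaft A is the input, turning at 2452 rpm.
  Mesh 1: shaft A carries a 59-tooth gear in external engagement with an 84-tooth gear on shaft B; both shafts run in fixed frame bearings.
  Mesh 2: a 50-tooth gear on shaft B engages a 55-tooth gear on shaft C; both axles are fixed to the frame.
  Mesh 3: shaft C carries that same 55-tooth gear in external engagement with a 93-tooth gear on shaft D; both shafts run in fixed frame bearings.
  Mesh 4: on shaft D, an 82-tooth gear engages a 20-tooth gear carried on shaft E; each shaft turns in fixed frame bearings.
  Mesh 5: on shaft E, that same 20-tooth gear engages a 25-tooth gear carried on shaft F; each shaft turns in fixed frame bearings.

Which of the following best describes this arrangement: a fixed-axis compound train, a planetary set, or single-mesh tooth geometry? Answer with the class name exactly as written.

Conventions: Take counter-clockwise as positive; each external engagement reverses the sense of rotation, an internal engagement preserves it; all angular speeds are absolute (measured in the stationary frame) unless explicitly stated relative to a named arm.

fixed-axis compound train

topology: fixed-axis compound train — 5 meshes, A→F
classification: fixed-axis compound train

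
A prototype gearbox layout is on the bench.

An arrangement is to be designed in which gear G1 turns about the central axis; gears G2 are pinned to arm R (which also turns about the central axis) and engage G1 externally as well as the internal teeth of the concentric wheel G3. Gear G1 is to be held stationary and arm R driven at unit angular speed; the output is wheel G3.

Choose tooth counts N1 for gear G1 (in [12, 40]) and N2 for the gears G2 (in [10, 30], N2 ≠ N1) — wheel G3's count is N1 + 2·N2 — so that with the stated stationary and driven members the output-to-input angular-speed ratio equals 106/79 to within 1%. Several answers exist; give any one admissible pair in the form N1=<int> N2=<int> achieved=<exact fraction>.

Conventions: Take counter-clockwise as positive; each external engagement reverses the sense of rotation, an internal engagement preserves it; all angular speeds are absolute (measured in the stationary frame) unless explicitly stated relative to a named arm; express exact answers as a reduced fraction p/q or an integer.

N1=27 N2=26 achieved=106/79

design class (target 106/79): planetary set
Willis with ω_sun = 0: ω_ring/ω_arm = (N1+N3)/N3; set equal to 106/79  ⇒  N3/N1 = 1/(106/79 − 1) = 79/27
N3 = N1 + 2·N2  ⇒  N2/N1 = (N3/N1 − 1)/2 = (79/27 − 1)/2 = 26/27
smallest multiple with N1 ≥ 12 and N2 ≥ 10: k = 1  ⇒  N1 = 1·27 = 27, N2 = 1·26 = 26 (N1 ≤ 40, N2 ≤ 30, N2 ≠ N1 ✓), N3 = 27 + 2·26 = 79
check: (N1+N3)/N3 with N1 = 27, N3 = 79 gives 106/79; |achieved − target| = 0 ≤ 53/3950 ✓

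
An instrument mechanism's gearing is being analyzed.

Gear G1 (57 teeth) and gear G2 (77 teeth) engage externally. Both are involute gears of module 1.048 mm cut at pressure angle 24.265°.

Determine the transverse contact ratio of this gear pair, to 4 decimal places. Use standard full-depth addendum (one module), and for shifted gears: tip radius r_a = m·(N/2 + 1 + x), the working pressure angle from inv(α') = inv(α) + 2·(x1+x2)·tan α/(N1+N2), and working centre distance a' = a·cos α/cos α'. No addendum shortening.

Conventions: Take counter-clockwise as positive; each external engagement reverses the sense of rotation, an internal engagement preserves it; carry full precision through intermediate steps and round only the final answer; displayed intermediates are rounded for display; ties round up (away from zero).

1.5909

single-mesh involute tooth geometry (57T engaging 77T at module 1.048)
base radii: r_b1 = 27.229296, r_b2 = 36.783435
tip radii: r_a1 = 30.916000, r_a2 = 41.396000
no profile shift: α' = α, a' = a
action lengths: √(r_a1²−r_b1²) = 14.641191, √(r_a2²−r_b2²) = 18.989674
base pitch p_b = π·m·cos α = 3.001521
CR = (14.641191 + 18.989674 − 70.216000·sin 24.26500°)/3.001521 = 1.590883
contact ratio ≈ 1.5909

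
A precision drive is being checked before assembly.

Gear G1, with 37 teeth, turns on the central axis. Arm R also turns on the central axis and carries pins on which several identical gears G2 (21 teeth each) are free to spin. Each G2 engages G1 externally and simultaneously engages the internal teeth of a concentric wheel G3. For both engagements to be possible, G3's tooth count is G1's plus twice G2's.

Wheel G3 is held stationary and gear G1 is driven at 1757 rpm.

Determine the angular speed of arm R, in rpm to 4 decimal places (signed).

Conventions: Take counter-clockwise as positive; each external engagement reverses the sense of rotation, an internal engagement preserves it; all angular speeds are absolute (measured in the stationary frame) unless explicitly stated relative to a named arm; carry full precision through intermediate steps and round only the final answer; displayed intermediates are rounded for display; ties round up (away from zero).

+560.4224 rpm

recognized (axles ride arm R): planetary set, 37/21/79 teeth
normalise by the input: solve with ω_sun = 1, then scale by 1757 rpm
ring teeth: 37 + 2·21 = 79
37(ω_sun−ω_arm) = −79(ω_ring−ω_arm),  ω_ring = 0, ω_sun = 1
37(1−ω_arm) = −79(0−ω_arm)  ⇒  116·ω_arm = 37  ⇒  ω_arm = 37/116
scale: ω_arm = 37/116 × 1757 rpm = +560.4224 rpm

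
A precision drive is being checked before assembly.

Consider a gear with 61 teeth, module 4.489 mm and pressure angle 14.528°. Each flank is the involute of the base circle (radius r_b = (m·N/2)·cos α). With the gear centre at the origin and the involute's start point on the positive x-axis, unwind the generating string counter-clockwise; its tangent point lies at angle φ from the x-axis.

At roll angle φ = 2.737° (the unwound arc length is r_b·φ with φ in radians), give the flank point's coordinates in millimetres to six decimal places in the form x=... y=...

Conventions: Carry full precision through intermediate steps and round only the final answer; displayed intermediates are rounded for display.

recognized (one wheel, involute flank): single-mesh tooth geometry, m = 4.489, N = 61
pitch radius r_p = m·N/2 = 4.489·61/2 = 136.914500
base radius r_b = r_p·cos α = 136.914500·cos 14.528° = 132.536682
roll angle φ = 2.737° = 0.04776966 rad
x = r_b·(cos φ + φ·sin φ) = 132.687816
y = r_b·(sin φ − φ·cos φ) = 0.004815

x=132.687816 y=0.004815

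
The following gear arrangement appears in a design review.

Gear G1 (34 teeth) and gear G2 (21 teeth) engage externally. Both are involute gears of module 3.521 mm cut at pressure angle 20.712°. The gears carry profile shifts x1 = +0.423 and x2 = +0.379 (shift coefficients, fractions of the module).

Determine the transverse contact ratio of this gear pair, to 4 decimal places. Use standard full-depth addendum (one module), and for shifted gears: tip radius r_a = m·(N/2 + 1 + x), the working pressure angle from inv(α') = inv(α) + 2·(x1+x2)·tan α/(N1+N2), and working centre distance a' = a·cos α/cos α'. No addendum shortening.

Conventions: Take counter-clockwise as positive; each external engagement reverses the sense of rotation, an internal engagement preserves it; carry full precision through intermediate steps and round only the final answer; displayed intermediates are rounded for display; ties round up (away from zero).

single-mesh involute tooth geometry (34T engaging 21T at module 3.521)
base radii: r_b1 = 55.988441, r_b2 = 34.581096
tip radii: r_a1 = 64.867383, r_a2 = 41.825959
inv(α') = inv(20.712°) + 2·(+0.423+0.379)·tan α/(34+21) = 0.02764228  ⇒  α' = 24.36723°
a' = a·cos α / cos α' = 96.8275·cos 20.712°/cos 24.36723° = 99.426470
action lengths: √(r_a1²−r_b1²) = 32.757776, √(r_a2²−r_b2²) = 23.527827
base pitch p_b = π·m·cos α = 10.346640
CR = (32.757776 + 23.527827 − 99.426470·sin 24.36723°)/10.346640 = 1.475250
contact ratio ≈ 1.4752

1.4752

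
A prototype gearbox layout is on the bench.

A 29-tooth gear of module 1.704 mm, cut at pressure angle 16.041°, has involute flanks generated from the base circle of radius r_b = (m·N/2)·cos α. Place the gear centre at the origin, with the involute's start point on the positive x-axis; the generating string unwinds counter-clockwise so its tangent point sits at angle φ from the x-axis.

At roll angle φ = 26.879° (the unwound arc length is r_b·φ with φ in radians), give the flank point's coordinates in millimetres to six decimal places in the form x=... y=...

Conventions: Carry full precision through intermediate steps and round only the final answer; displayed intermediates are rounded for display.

x=26.216964 y=0.799378

single-mesh involute tooth geometry (29T wheel at module 1.704)
pitch radius r_p = m·N/2 = 1.704·29/2 = 24.708000
base radius r_b = r_p·cos α = 24.708000·cos 16.041° = 23.745974
roll angle φ = 26.879° = 0.46912705 rad
x = r_b·(cos φ + φ·sin φ) = 26.216964
y = r_b·(sin φ − φ·cos φ) = 0.799378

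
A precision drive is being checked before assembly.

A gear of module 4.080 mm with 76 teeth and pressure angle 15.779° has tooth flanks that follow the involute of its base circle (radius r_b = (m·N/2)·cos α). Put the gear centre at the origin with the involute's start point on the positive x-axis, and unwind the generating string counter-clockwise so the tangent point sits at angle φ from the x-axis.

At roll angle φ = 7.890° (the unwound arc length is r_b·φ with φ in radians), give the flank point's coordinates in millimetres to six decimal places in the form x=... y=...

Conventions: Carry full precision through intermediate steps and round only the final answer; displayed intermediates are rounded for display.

recognized (one wheel, involute flank): single-mesh tooth geometry, m = 4.080, N = 76
pitch radius r_p = m·N/2 = 4.080·76/2 = 155.040000
base radius r_b = r_p·cos α = 155.040000·cos 15.779° = 149.197740
roll angle φ = 7.890° = 0.13770648 rad
x = r_b·(cos φ + φ·sin φ) = 150.605665
y = r_b·(sin φ − φ·cos φ) = 0.129622

x=150.605665 y=0.129622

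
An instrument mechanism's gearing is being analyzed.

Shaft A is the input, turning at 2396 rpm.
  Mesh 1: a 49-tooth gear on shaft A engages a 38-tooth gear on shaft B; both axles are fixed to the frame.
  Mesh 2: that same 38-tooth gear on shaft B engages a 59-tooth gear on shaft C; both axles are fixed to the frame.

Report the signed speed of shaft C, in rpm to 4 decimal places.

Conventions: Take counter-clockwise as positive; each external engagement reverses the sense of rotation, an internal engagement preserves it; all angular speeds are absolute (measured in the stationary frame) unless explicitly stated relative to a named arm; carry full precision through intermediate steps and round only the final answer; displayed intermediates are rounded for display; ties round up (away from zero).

+1989.8983 rpm

recognized (3 fixed axles, 2 meshes): fixed-axis compound train
mesh 1 [49T→38T]: ω = 2396.0000×49/38 = 3089.5789 rpm, sense flips to −
mesh 2 [38T→59T]: ω = 3089.5789×38/59 = 1989.8983 rpm, sense flips to +
signed output speed = +1989.8983 rpm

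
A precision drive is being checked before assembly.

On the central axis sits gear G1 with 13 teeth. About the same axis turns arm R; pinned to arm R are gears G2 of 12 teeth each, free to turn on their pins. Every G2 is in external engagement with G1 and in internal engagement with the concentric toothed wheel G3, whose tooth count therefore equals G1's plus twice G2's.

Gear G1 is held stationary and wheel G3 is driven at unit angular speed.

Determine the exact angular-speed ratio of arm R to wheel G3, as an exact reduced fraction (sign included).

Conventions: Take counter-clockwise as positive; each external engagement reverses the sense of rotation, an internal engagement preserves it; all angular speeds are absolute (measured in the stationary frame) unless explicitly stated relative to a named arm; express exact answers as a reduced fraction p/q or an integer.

topology: planetary set — G1 13T / G2 12T / G3 37T, arm = carrier (Willis)
ring teeth: 13 + 2·12 = 37
13(ω_sun−ω_arm) = −37(ω_ring−ω_arm),  ω_sun = 0, ω_ring = 1
13(0−ω_arm) = −37(1−ω_arm)  ⇒  50·ω_arm = 37  ⇒  ω_arm = 37/50
ω_out/ω_in = 37/50

37/50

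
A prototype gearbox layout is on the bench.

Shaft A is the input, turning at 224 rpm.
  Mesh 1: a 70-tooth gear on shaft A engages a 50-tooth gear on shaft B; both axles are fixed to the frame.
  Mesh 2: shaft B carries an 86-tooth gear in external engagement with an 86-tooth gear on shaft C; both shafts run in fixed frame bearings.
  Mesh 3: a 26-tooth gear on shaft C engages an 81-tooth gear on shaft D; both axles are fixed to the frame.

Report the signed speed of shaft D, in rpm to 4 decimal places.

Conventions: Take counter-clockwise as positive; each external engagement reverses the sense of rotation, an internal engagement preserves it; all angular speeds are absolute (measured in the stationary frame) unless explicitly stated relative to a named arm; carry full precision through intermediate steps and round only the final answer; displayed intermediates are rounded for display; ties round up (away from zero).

-100.6617 rpm

topology: fixed-axis compound train — 3 meshes, A→D
mesh 1 [70T→50T]: ω = 224.0000×70/50 = 313.6000 rpm, sense flips to −
mesh 2 [86T→86T]: ω = 313.6000×86/86 = 313.6000 rpm, sense flips to +
mesh 3 [26T→81T]: ω = 313.6000×26/81 = 100.6617 rpm, sense flips to −
signed output speed = -100.6617 rpm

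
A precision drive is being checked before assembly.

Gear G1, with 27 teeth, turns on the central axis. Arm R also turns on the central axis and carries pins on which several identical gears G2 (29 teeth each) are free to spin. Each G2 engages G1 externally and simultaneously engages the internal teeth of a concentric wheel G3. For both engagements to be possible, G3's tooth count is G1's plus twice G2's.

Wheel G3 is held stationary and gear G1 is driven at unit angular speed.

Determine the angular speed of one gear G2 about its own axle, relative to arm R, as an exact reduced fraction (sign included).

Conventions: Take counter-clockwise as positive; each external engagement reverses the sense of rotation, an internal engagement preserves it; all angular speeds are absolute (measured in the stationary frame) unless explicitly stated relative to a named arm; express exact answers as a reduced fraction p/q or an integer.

-2295/3248

recognized (axles ride arm R): planetary set, 27/29/85 teeth
ring teeth: 27 + 2·29 = 85
27(ω_sun−ω_arm) = −85(ω_ring−ω_arm),  ω_ring = 0, ω_sun = 1
27(1−ω_arm) = −85(0−ω_arm)  ⇒  112·ω_arm = 27  ⇒  ω_arm = 27/112
sun–planet mesh: 27·(1−27/112) = −29·(ω_p−ω_arm)  ⇒  ω_p−ω_arm = -2295/3248
exact speed ratio = -2295/3248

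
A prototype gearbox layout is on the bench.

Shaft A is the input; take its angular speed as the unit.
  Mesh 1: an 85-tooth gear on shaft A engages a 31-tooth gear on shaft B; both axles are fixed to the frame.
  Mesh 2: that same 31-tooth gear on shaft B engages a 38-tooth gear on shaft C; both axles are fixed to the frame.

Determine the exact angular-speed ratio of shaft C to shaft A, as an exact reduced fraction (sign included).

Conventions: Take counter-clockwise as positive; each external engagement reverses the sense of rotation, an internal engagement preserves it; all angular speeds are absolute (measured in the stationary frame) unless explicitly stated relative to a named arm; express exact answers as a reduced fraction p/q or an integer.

85/38

class = fixed-axis compound train [2 meshes; 2 ratios multiply, 2 sense flips]
mesh 1 [85T→31T]: running ratio 85/31, sense −
mesh 2 [31T→38T]: running ratio 85/38, sense +
ω_out/ω_in = 85/38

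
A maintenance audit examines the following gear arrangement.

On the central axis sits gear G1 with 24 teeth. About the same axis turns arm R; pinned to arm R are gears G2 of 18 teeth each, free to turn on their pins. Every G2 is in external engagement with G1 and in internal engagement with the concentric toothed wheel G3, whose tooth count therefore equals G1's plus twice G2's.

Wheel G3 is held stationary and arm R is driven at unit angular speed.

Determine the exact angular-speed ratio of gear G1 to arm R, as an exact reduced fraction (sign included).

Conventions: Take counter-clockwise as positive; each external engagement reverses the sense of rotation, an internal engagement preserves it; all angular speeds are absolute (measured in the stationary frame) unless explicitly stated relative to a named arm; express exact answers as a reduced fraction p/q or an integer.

recognized (axles ride arm R): planetary set, 24/18/60 teeth
ring teeth: 24 + 2·18 = 60
24(ω_sun−ω_arm) = −60(ω_ring−ω_arm),  ω_ring = 0, ω_arm = 1
ω_sun = 1 − (60/24)(0−1) = 7/2
ω_out/ω_in = 7/2

7/2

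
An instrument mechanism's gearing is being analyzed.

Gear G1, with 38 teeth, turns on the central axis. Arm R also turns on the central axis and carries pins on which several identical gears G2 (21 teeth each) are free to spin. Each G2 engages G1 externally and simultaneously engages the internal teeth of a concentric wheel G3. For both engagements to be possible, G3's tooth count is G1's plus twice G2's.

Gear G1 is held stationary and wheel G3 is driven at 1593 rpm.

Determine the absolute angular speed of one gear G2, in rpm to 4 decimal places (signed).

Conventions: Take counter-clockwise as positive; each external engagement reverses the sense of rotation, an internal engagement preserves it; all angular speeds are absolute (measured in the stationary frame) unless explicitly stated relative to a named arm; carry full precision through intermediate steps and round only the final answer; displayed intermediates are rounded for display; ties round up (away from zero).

+3034.2857 rpm

topology: planetary set — G1 38T / G2 21T / G3 80T, arm = carrier (Willis)
normalise by the input: solve with ω_ring = 1, then scale by 1593 rpm
ring teeth: 38 + 2·21 = 80
38(ω_sun−ω_arm) = −80(ω_ring−ω_arm),  ω_sun = 0, ω_ring = 1
38(0−ω_arm) = −80(1−ω_arm)  ⇒  118·ω_arm = 80  ⇒  ω_arm = 40/59
sun–planet mesh: 38·(0−40/59) = −21·(ω_p−ω_arm)  ⇒  ω_p−ω_arm = 1520/1239
ω_p = 40/59 + 1520/1239 = 40/21
scale: ω_p = 40/21 × 1593 rpm = +3034.2857 rpm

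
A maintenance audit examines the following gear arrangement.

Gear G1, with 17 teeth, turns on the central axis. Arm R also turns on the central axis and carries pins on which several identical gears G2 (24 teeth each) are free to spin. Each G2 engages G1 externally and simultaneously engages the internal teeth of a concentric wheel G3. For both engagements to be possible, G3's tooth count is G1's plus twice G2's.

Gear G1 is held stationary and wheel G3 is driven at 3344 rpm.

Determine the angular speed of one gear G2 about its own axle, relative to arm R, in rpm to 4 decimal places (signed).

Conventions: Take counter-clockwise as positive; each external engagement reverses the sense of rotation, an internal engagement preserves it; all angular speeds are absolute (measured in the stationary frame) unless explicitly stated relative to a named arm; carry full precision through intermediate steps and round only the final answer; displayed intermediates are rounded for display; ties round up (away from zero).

planetary set (17T centre, 24T on arm, 65T internal) — Willis relation
normalise by the input: solve with ω_ring = 1, then scale by 3344 rpm
ring teeth: 17 + 2·24 = 65
17(ω_sun−ω_arm) = −65(ω_ring−ω_arm),  ω_sun = 0, ω_ring = 1
17(0−ω_arm) = −65(1−ω_arm)  ⇒  82·ω_arm = 65  ⇒  ω_arm = 65/82
sun–planet mesh: 17·(0−65/82) = −24·(ω_p−ω_arm)  ⇒  ω_p−ω_arm = 1105/1968
scale: ω_p−ω_arm = 1105/1968 × 3344 rpm = +1877.6016 rpm

+1877.6016 rpm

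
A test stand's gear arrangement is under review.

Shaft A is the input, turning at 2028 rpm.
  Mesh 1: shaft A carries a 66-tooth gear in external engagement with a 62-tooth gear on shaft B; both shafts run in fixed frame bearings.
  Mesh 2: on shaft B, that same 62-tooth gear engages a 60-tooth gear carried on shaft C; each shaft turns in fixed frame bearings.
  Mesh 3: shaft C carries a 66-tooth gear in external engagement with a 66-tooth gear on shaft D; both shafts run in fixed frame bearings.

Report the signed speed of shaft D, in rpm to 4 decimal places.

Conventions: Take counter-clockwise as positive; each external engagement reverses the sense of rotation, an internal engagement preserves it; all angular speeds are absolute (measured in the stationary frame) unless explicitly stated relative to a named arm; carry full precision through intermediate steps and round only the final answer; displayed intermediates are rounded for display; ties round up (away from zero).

topology: fixed-axis compound train — 3 meshes, A→D
mesh 1 [66T→62T]: ω = 2028.0000×66/62 = 2158.8387 rpm, sense flips to −
mesh 2 [62T→60T]: ω = 2158.8387×62/60 = 2230.8000 rpm, sense flips to +
mesh 3 [66T→66T]: ω = 2230.8000×66/66 = 2230.8000 rpm, sense flips to −
signed output speed = -2230.8000 rpm

-2230.8000 rpm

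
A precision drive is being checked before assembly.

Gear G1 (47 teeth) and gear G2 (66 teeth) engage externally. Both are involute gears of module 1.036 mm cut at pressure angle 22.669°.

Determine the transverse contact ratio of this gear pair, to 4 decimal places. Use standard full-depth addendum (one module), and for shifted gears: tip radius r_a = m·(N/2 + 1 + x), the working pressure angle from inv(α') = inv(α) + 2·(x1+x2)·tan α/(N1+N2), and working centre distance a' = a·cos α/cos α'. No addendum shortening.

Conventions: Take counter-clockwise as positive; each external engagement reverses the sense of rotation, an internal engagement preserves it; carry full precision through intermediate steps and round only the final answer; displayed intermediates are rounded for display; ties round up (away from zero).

1.6394

topology: single-mesh involute geometry — m = 1.036, 47T/66T pair
base radii: r_b1 = 22.465192, r_b2 = 31.546866
tip radii: r_a1 = 25.382000, r_a2 = 35.224000
no profile shift: α' = α, a' = a
action lengths: √(r_a1²−r_b1²) = 11.813596, √(r_a2²−r_b2²) = 15.669251
base pitch p_b = π·m·cos α = 3.003255
CR = (11.813596 + 15.669251 − 58.534000·sin 22.66900°)/3.003255 = 1.639369
contact ratio ≈ 1.6394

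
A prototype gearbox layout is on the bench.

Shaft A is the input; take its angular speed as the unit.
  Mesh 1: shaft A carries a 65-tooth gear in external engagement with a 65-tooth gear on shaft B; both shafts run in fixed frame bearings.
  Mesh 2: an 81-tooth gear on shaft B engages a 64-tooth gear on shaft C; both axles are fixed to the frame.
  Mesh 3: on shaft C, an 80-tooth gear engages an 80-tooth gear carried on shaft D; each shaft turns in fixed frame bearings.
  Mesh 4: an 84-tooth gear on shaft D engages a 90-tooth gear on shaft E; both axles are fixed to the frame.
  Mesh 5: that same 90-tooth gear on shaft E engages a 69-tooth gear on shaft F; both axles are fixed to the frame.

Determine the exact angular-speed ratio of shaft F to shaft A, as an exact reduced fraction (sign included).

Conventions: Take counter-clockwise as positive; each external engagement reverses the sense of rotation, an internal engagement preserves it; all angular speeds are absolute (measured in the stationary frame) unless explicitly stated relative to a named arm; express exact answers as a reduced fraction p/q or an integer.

-567/368

class = fixed-axis compound train [5 meshes; 5 ratios multiply, 5 sense flips]
mesh 1 [65T→65T]: running ratio 1, sense −
mesh 2 [81T→64T]: running ratio 81/64, sense +
mesh 3 [80T→80T]: running ratio 81/64, sense −
mesh 4 [84T→90T]: running ratio 189/160, sense +
mesh 5 [90T→69T]: running ratio 567/368, sense −
ω_out/ω_in = -567/368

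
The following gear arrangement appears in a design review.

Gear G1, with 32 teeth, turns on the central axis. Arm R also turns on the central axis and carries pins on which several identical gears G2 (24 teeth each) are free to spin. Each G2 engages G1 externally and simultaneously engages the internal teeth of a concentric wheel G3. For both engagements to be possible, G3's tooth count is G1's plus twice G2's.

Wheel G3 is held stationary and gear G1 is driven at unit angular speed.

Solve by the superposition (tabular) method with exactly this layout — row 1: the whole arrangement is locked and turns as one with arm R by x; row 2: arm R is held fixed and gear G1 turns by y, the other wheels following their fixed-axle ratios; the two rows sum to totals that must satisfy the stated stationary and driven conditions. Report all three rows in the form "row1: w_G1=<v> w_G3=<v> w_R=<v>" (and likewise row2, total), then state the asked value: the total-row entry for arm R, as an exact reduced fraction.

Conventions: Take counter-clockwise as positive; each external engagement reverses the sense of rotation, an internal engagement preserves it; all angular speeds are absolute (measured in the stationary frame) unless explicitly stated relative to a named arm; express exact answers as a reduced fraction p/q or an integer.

row1: w_G1=2/7 w_G3=2/7 w_R=2/7
row2: w_G1=5/7 w_G3=-2/7 w_R=0
total: w_G1=1 w_G3=0 w_R=2/7
asked value: 2/7

recognized (axles ride arm R): planetary set, 32/24/80 teeth
superposition row 1 [locked train]: every member turns x
row 2: sun turns y, ring = −(32/80)·y, arm 0
boundary: total ω_ring = x − (32/80)·y = 0 and total ω_sun = x + y = 1  ⇒  y = 5/7, x = 2/7
row 2 ring = −(32/80)·5/7 = -2/7
totals (row 1 + row 2): sun 2/7 + 5/7 = 1, ring 2/7 + (-2/7) = 0, arm 2/7 + 0 = 2/7
asked cell (total, arm) = 2/7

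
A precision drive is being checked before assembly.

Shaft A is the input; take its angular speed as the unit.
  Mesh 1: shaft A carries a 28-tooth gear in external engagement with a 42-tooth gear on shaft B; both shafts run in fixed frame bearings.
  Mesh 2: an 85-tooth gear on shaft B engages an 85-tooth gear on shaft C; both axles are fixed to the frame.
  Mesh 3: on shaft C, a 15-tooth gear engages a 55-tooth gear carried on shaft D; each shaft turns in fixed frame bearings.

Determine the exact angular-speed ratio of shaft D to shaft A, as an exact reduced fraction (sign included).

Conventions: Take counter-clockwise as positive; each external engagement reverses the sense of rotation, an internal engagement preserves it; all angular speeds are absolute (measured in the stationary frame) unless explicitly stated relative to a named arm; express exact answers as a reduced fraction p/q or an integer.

-2/11

class = fixed-axis compound train [3 meshes; 3 ratios multiply, 3 sense flips]
mesh 1 [28T→42T]: running ratio 2/3, sense −
mesh 2 [85T→85T]: running ratio 2/3, sense +
mesh 3 [15T→55T]: running ratio 2/11, sense −
ω_out/ω_in = -2/11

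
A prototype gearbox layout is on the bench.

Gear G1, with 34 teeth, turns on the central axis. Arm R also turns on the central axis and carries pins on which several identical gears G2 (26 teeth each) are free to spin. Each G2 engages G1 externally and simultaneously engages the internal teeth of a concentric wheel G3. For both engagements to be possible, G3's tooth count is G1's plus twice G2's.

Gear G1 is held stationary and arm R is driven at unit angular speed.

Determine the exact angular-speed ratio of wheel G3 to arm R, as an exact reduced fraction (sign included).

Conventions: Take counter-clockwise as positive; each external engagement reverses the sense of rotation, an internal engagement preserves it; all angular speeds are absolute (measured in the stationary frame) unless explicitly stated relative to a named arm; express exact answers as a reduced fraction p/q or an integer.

class = planetary set [G3 = 34+2·26 = 86; Willis about the carrier]
ring teeth: 34 + 2·26 = 86
34(ω_sun−ω_arm) = −86(ω_ring−ω_arm),  ω_sun = 0, ω_arm = 1
ω_ring = 1 − (34/86)(0−1) = 60/43
ω_out/ω_in = 60/43

60/43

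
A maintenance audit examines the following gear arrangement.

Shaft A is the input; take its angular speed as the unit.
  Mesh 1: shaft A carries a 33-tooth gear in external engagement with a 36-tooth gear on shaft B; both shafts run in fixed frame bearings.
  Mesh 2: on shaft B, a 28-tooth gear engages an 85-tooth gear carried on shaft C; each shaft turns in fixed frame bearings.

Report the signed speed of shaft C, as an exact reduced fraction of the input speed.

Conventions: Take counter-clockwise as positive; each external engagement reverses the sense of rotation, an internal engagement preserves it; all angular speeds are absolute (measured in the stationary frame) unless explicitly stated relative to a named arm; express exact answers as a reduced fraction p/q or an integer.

77/255

2-mesh fixed-axis compound train (all bearings frame-fixed)
mesh 1 [33T→36T]: |ω|/ω_in = 1×33/36 = 11/12, sense flips to −
mesh 2 [28T→85T]: |ω|/ω_in = (11/12)×28/85 = 77/255, sense flips to +
signed output speed (× input speed) = 77/255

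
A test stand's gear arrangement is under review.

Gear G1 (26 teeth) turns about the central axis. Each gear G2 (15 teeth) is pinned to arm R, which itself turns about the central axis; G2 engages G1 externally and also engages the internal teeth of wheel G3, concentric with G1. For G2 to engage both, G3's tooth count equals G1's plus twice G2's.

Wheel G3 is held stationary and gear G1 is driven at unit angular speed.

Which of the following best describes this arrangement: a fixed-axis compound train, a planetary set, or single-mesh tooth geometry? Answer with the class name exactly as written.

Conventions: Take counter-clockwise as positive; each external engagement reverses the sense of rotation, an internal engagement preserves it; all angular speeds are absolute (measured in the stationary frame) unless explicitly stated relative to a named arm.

planetary set

recognized (axles ride arm R): planetary set, 26/15/56 teeth
classification: planetary set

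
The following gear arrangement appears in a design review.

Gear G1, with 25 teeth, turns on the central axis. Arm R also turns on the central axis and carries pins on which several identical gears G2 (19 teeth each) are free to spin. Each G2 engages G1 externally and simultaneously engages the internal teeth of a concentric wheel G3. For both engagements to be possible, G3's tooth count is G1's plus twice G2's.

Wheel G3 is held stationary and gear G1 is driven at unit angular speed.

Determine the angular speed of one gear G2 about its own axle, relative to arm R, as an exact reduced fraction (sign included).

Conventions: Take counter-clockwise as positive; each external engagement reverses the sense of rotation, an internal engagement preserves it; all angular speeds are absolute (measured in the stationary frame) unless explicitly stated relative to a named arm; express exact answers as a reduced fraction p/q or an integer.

-1575/1672

class = planetary set [G3 = 25+2·19 = 63; Willis about the carrier]
ring teeth: 25 + 2·19 = 63
25(ω_sun−ω_arm) = −63(ω_ring−ω_arm),  ω_ring = 0, ω_sun = 1
25(1−ω_arm) = −63(0−ω_arm)  ⇒  88·ω_arm = 25  ⇒  ω_arm = 25/88
sun–planet mesh: 25·(1−25/88) = −19·(ω_p−ω_arm)  ⇒  ω_p−ω_arm = -1575/1672
exact speed ratio = -1575/1672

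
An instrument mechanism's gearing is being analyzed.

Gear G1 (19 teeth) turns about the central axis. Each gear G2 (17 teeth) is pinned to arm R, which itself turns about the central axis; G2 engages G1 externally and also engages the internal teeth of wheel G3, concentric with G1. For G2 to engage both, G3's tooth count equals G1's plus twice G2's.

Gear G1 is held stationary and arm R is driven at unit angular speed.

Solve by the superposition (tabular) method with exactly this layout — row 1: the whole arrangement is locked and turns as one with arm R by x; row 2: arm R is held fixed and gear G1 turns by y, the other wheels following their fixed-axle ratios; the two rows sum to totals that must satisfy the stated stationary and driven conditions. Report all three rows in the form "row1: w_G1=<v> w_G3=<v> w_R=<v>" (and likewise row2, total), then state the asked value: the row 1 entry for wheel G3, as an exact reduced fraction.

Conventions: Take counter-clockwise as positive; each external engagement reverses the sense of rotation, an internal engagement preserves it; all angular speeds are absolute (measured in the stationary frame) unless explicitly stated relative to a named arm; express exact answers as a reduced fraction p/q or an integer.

recognized (axles ride arm R): planetary set, 19/17/53 teeth
superposition row 1 [locked train]: every member turns x
superposition row 2 [arm held]: sun y, ring −(19/53)·y, arm 0
boundary: total ω_sun = x + y = 0 and total ω_arm = x = 1  ⇒  y = -1, x = 1
row 2 ring = −(19/53)·(-1) = 19/53
totals (row 1 + row 2): sun 1 + (-1) = 0, ring 1 + 19/53 = 72/53, arm 1 + 0 = 1
asked cell (row1, ring) = 1

row1: w_G1=1 w_G3=1 w_R=1
row2: w_G1=-1 w_G3=19/53 w_R=0
total: w_G1=0 w_G3=72/53 w_R=1
asked value: 1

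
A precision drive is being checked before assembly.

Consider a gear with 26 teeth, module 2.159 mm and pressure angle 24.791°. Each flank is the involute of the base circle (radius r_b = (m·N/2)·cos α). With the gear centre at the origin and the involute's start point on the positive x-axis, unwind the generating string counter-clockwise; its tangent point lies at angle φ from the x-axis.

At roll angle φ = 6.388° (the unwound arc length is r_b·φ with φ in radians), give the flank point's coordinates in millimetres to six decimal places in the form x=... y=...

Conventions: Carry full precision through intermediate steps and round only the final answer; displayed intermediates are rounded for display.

class = single-mesh tooth geometry [base-circle involute, m = 2.159, 26T]
pitch radius r_p = m·N/2 = 2.159·26/2 = 28.067000
base radius r_b = r_p·cos α = 28.067000·cos 24.791° = 25.480439
roll angle φ = 6.388° = 0.11149163 rad
x = r_b·(cos φ + φ·sin φ) = 25.638313
y = r_b·(sin φ − φ·cos φ) = 0.011756

x=25.638313 y=0.011756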